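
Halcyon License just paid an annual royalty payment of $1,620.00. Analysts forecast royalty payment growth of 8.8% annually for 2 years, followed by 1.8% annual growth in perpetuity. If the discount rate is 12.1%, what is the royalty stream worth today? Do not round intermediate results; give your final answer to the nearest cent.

D_1 = 1762.56000
D_2 = 1917.66528
Terminal value at year 2: TV = D_2×(1+g_2)/(r−g_2) = 1952.18326/0.103 = 18953.23549
P_0 = D_1/(1+r)^1 + D_2/(1+r)^2 + TV/(1+r)^2
    = 1572.31044 + 1526.02476 + 15082.45830 = 18180.79350

$18180.79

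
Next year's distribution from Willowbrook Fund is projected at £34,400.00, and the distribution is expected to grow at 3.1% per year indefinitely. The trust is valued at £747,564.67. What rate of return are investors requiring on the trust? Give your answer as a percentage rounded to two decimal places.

P = D₁/(r − g) ⇒ r = D₁/P + g = £34,400.0000/£747,564.67 + 0.031 = 0.046016 + 0.031 = 0.077016

7.70%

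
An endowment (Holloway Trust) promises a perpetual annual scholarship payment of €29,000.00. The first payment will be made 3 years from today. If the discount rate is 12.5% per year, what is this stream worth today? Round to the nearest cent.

€183308.64

Value at end of year 2: C / r = €29,000.00 / 0.125 = €232,000.0000
Discount to today: PV = €232,000.0000 / (1 + 0.125)^2 = €232,000.0000 / 1.265625 = €183,308.64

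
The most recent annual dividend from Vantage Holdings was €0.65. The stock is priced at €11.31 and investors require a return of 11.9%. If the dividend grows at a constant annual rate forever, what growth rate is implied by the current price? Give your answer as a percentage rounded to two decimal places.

P = D₀(1+g)/(r−g) ⇒ P(r−g) = D₀(1+g) ⇒ g(P+D₀) = P·r − D₀
g = (P·r − D₀)/(P + D₀) = (€11.31×0.119 − €0.65) / (€11.31 + €0.65) = 0.058185

5.82%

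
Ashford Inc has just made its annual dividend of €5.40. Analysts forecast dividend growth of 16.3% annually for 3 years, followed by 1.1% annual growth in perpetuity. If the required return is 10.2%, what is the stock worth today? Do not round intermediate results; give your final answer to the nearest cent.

€88.58

D_1 = 6.28020
D_2 = 7.30387
D_3 = 8.49440
Terminal value at year 3: TV = D_3×(1+g_2)/(r−g_2) = 8.58784/0.091 = 94.37189
P_0 = D_1/(1+r)^1 + D_2/(1+r)^2 + D_3/(1+r)^3 + TV/(1+r)^3
    = 5.69891 + 6.01437 + 6.34729 + 70.51766 = 88.57822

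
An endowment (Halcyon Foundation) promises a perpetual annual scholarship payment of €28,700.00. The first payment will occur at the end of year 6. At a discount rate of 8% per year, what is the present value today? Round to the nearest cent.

Value at end of year 5: C / r = €28,700.00 / 0.08 = €358,750.0000
Discount to today: PV = €358,750.0000 / (1 + 0.08)^5 = €358,750.0000 / 1.469328 = €244,159.22

€244159.22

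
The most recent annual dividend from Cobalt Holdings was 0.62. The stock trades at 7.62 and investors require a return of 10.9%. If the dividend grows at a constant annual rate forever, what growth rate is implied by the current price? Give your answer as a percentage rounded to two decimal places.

P = D₀(1+g)/(r−g) ⇒ P(r−g) = D₀(1+g) ⇒ g(P+D₀) = P·r − D₀
g = (P·r − D₀)/(P + D₀) = (7.62×0.109 − 0.62) / (7.62 + 0.62) = 0.025556

2.56%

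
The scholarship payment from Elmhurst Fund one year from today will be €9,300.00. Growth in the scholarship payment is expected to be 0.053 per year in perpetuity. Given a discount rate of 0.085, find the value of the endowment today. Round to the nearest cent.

€290625.00

Growing perpetuity: P = D₁ / (r − g) = €9,300.0000 / (0.085 − 0.053) = €290,625.00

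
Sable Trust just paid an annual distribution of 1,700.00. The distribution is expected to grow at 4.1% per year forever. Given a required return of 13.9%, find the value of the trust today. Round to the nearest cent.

18058.16

D₁ = D₀ × (1 + g) = 1,700.00 × 1.041 = 1,769.7000
Growing perpetuity: P = D₁ / (r − g) = 1,769.7000 / (0.139 − 0.041) = 18,058.16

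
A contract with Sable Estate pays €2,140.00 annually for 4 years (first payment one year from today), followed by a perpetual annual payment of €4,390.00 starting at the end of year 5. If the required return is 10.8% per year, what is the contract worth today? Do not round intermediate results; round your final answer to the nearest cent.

PV of 4-year annuity: €2,140.00 × [1 − (1+0.108)^−4] / 0.108 = 6667.68424
Perpetuity value at year 4: €4,390.00 / 0.108 = 40648.14815
PV of perpetuity: 40648.14815 / (1+0.108)^4 = 26970.04824
Total PV = 6667.68424 + 26970.04824 = 33637.73248

€33637.73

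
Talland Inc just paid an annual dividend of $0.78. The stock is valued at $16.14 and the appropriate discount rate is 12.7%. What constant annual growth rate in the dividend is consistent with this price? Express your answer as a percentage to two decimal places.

P = D₀(1+g)/(r−g) ⇒ P(r−g) = D₀(1+g) ⇒ g(P+D₀) = P·r − D₀
g = (P·r − D₀)/(P + D₀) = ($16.14×0.127 − $0.78) / ($16.14 + $0.78) = 0.075046

7.50%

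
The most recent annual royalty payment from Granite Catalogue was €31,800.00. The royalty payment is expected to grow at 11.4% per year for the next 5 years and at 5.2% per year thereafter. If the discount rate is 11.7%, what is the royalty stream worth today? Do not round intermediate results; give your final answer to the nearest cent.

€665519.84

D_1 = 35425.20000
D_2 = 39463.67280
D_3 = 43962.53150
D_4 = 48974.26009
D_5 = 54557.32574
Terminal value at year 5: TV = D_5×(1+g_2)/(r−g_2) = 57394.30668/0.065 = 882989.33352
P_0 = D_1/(1+r)^1 + D_2/(1+r)^2 + D_3/(1+r)^3 + D_4/(1+r)^4 + D_5/(1+r)^5 + TV/(1+r)^5
    = 31714.59266 + 31629.41470 + 31544.46551 + 31459.74448 + 31375.25098 + 507796.36975 = 665519.83809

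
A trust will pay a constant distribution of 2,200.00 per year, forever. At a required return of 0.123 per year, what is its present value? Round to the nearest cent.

17886.18

Level perpetuity: PV = C / r = 2,200.00 / 0.123 = 17,886.18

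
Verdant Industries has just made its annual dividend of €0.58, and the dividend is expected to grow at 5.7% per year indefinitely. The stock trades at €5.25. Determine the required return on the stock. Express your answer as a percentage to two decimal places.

17.38%

D₁ = €0.58 × 1.057 = €0.6131
P = D₁/(r − g) ⇒ r = D₁/P + g = €0.6131/€5.25 + 0.057 = 0.116773 + 0.057 = 0.173773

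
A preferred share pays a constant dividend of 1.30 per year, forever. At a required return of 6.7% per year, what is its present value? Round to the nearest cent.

19.40

Level perpetuity: PV = C / r = 1.30 / 0.067 = 19.40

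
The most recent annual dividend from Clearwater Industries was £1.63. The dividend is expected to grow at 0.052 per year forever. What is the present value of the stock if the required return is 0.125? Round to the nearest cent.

D₁ = D₀ × (1 + g) = £1.63 × 1.052 = £1.7148
Growing perpetuity: P = D₁ / (r − g) = £1.7148 / (0.125 − 0.052) = £23.49

£23.49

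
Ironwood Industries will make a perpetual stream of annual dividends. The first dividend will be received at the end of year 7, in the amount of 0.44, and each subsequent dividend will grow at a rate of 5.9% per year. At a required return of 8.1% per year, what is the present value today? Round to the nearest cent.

12.53

Value at end of year 6: C₁ / (r − g) = 0.44 / (0.081 − 0.059) = 20.0000
Discount to today: PV = 20.0000 / (1 + 0.081)^6 = 20.0000 / 1.595711 = 12.53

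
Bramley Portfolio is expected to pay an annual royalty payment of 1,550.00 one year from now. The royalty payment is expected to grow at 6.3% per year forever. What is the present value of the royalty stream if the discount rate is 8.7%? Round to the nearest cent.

Growing perpetuity: P = D₁ / (r − g) = 1,550.0000 / (0.087 − 0.063) = 64,583.33

64583.33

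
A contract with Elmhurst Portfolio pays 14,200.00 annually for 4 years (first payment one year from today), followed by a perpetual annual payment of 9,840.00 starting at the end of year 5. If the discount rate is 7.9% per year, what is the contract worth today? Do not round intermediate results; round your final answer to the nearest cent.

PV of 4-year annuity: 14,200.00 × [1 − (1+0.079)^−4] / 0.079 = 47137.07993
Perpetuity value at year 4: 9,840.00 / 0.079 = 124556.96203
PV of perpetuity: 124556.96203 / (1+0.079)^4 = 91892.95734
Total PV = 47137.07993 + 91892.95734 = 139030.03727

139030.04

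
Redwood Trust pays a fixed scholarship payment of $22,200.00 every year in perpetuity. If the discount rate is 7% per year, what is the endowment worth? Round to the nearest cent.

$317142.86

Level perpetuity: PV = C / r = $22,200.00 / 0.07 = $317,142.86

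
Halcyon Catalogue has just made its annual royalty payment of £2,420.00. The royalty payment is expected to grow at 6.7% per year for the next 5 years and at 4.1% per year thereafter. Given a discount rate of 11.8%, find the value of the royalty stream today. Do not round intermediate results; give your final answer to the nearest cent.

D_1 = 2582.14000
D_2 = 2755.14338
D_3 = 2939.73799
D_4 = 3136.70043
D_5 = 3346.85936
Terminal value at year 5: TV = D_5×(1+g_2)/(r−g_2) = 3484.08059/0.077 = 45247.79993
P_0 = D_1/(1+r)^1 + D_2/(1+r)^2 + D_3/(1+r)^3 + D_4/(1+r)^4 + D_5/(1+r)^5 + TV/(1+r)^5
    = 2309.60644 + 2204.24872 + 2103.69713 + 2007.73241 + 1916.14533 + 25905.28948 = 36446.71951

£36446.72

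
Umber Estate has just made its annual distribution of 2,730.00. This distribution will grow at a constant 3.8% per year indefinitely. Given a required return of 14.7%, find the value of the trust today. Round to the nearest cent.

D₁ = D₀ × (1 + g) = 2,730.00 × 1.038 = 2,833.7400
Growing perpetuity: P = D₁ / (r − g) = 2,833.7400 / (0.147 − 0.038) = 25,997.61

25997.61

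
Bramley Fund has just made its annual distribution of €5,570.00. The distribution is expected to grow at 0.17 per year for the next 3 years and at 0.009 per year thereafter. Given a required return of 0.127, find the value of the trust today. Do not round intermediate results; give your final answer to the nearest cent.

D_1 = 6516.90000
D_2 = 7624.77300
D_3 = 8920.98441
Terminal value at year 3: TV = D_3×(1+g_2)/(r−g_2) = 9001.27327/0.118 = 76281.97686
P_0 = D_1/(1+r)^1 + D_2/(1+r)^2 + D_3/(1+r)^3 + TV/(1+r)^3
    = 5782.51996 + 6003.14850 + 6232.19498 + 53290.54861 = 71308.41206

€71308.41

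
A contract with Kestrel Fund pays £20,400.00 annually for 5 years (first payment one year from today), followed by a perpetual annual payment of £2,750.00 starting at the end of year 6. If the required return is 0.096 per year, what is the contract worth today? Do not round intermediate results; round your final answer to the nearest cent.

£96242.57

PV of 5-year annuity: £20,400.00 × [1 − (1+0.096)^−5] / 0.096 = 78128.80990
Perpetuity value at year 5: £2,750.00 / 0.096 = 28645.83333
PV of perpetuity: 28645.83333 / (1+0.096)^5 = 18113.76337
Total PV = 78128.80990 + 18113.76337 = 96242.57327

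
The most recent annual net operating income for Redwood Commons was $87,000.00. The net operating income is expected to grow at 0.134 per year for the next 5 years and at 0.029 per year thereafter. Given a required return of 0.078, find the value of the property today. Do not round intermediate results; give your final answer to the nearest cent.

D_1 = 98658.00000
D_2 = 111878.17200
D_3 = 126869.84705
D_4 = 143870.40655
D_5 = 163149.04103
Terminal value at year 5: TV = D_5×(1+g_2)/(r−g_2) = 167880.36322/0.049 = 3426129.86164
P_0 = D_1/(1+r)^1 + D_2/(1+r)^2 + D_3/(1+r)^3 + D_4/(1+r)^4 + D_5/(1+r)^5 + TV/(1+r)^5
    = 91519.48052 + 96273.73925 + 101274.97246 + 106536.00999 + 112070.34817 + 2353477.31150 = 2861151.86187

$2861151.86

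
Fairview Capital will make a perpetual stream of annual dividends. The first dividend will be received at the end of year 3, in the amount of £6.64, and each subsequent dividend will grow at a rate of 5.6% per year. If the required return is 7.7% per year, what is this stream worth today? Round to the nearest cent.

Value at end of year 2: C₁ / (r − g) = £6.64 / (0.077 − 0.056) = £316.1905
Discount to today: PV = £316.1905 / (1 + 0.077)^2 = £316.1905 / 1.159929 = £272.59

£272.59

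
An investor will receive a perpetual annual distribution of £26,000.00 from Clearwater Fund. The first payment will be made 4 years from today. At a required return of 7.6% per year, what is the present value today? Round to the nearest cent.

£274614.17

Value at end of year 3: C / r = £26,000.00 / 0.076 = £342,105.2632
Discount to today: PV = £342,105.2632 / (1 + 0.076)^3 = £342,105.2632 / 1.245767 = £274,614.17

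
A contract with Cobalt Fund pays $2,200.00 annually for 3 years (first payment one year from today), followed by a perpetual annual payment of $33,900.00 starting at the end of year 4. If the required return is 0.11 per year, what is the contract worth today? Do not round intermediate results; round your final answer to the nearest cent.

PV of 3-year annuity: $2,200.00 × [1 − (1+0.11)^−3] / 0.11 = 5376.17237
Perpetuity value at year 3: $33,900.00 / 0.11 = 308181.81818
PV of perpetuity: 308181.81818 / (1+0.11)^3 = 225339.88933
Total PV = 5376.17237 + 225339.88933 = 230716.06170

$230716.06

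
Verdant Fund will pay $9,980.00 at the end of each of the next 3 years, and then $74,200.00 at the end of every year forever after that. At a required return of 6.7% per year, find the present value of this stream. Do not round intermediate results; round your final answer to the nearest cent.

PV of 3-year annuity: $9,980.00 × [1 − (1+0.067)^−3] / 0.067 = 26334.89396
Perpetuity value at year 3: $74,200.00 / 0.067 = 1107462.68657
PV of perpetuity: 1107462.68657 / (1+0.067)^3 = 911666.18040
Total PV = 26334.89396 + 911666.18040 = 938001.07436

$938001.07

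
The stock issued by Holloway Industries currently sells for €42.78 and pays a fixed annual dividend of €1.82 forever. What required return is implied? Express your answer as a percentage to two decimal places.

P = C/r ⇒ r = C/P = €1.82/€42.78 = 0.042543

4.25%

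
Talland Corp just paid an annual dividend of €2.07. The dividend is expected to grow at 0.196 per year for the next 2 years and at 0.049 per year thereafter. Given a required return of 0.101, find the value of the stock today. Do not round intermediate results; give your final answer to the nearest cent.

D_1 = 2.47572
D_2 = 2.96096
Terminal value at year 2: TV = D_2×(1+g_2)/(r−g_2) = 3.10605/0.052 = 59.73170
P_0 = D_1/(1+r)^1 + D_2/(1+r)^2 + TV/(1+r)^2
    = 2.24861 + 2.44263 + 49.27541 = 53.96665

€53.97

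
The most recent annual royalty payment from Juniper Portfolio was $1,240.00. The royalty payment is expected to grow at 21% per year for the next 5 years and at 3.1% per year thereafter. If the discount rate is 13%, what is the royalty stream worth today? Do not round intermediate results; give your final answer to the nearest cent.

$25827.31

D_1 = 1500.40000
D_2 = 1815.48400
D_3 = 2196.73564
D_4 = 2658.05012
D_5 = 3216.24065
Terminal value at year 5: TV = D_5×(1+g_2)/(r−g_2) = 3315.94411/0.099 = 33494.38496
P_0 = D_1/(1+r)^1 + D_2/(1+r)^2 + D_3/(1+r)^3 + D_4/(1+r)^4 + D_5/(1+r)^5 + TV/(1+r)^5
    = 1327.78761 + 1421.79027 + 1522.44799 + 1630.23192 + 1745.64657 + 18179.41024 = 25827.31460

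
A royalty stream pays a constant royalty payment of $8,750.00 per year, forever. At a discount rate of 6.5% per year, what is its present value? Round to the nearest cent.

$134615.38

Level perpetuity: PV = C / r = $8,750.00 / 0.065 = $134,615.38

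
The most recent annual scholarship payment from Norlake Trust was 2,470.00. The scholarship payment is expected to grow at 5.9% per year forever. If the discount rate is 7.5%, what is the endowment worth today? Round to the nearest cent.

163483.13

D₁ = D₀ × (1 + g) = 2,470.00 × 1.059 = 2,615.7300
Growing perpetuity: P = D₁ / (r − g) = 2,615.7300 / (0.075 − 0.059) = 163,483.13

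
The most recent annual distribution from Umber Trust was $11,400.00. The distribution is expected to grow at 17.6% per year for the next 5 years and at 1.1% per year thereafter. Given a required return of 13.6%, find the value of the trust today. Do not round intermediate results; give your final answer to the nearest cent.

D_1 = 13406.40000
D_2 = 15765.92640
D_3 = 18540.72945
D_4 = 21803.89783
D_5 = 25641.38385
Terminal value at year 5: TV = D_5×(1+g_2)/(r−g_2) = 25923.43907/0.125 = 207387.51255
P_0 = D_1/(1+r)^1 + D_2/(1+r)^2 + D_3/(1+r)^3 + D_4/(1+r)^4 + D_5/(1+r)^5 + TV/(1+r)^5
    = 11801.40845 + 12216.95100 + 12647.12533 + 13092.44665 + 13553.44829 + 109620.28977 = 172931.66949

$172931.67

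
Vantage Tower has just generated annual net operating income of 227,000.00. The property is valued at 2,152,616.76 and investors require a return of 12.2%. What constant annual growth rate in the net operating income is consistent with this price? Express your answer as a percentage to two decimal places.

P = D₀(1+g)/(r−g) ⇒ P(r−g) = D₀(1+g) ⇒ g(P+D₀) = P·r − D₀
g = (P·r − D₀)/(P + D₀) = (2,152,616.76×0.122 − 227,000.00) / (2,152,616.76 + 227,000.00) = 0.014968

1.50%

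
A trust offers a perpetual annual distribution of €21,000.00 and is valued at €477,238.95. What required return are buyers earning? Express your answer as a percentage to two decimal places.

4.40%

P = C/r ⇒ r = C/P = €21,000.00/€477,238.95 = 0.044003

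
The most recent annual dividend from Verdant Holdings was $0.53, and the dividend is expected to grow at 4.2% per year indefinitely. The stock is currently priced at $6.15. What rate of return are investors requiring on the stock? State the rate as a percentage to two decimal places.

13.18%

D₁ = $0.53 × 1.042 = $0.5523
P = D₁/(r − g) ⇒ r = D₁/P + g = $0.5523/$6.15 + 0.042 = 0.089798 + 0.042 = 0.131798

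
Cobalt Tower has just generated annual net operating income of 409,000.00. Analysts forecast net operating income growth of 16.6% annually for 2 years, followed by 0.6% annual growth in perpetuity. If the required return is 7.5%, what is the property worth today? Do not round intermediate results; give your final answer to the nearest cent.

D_1 = 476894.00000
D_2 = 556058.40400
Terminal value at year 2: TV = D_2×(1+g_2)/(r−g_2) = 559394.75442/0.069 = 8107170.35397
P_0 = D_1/(1+r)^1 + D_2/(1+r)^2 + TV/(1+r)^2
    = 443622.32558 + 481175.47128 + 7015398.90014 = 7940196.69700

7940196.70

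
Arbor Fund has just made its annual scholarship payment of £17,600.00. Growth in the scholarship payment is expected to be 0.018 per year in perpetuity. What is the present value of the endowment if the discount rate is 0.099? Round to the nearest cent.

£221195.06

D₁ = D₀ × (1 + g) = £17,600.00 × 1.018 = £17,916.8000
Growing perpetuity: P = D₁ / (r − g) = £17,916.8000 / (0.099 − 0.018) = £221,195.06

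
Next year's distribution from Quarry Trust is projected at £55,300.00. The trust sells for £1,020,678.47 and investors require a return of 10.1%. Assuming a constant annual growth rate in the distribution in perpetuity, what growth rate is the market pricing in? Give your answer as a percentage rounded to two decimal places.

P = D₁/(r−g) ⇒ g = r − D₁/P = 0.101 − £55,300.00/£1,020,678.47 = 0.046820

4.68%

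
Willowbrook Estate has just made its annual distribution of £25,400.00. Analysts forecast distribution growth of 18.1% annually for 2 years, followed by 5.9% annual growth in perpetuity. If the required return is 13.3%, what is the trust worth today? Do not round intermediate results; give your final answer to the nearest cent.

D_1 = 29997.40000
D_2 = 35426.92940
Terminal value at year 2: TV = D_2×(1+g_2)/(r−g_2) = 37517.11823/0.074 = 506988.08425
P_0 = D_1/(1+r)^1 + D_2/(1+r)^2 + TV/(1+r)^2
    = 26476.08120 + 27597.75101 + 394946.19355 = 449020.02576

£449020.03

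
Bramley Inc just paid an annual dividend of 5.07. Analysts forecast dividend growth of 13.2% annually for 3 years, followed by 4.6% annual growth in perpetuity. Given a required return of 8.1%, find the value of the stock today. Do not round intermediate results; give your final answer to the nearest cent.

D_1 = 5.73924
D_2 = 6.49682
D_3 = 7.35440
Terminal value at year 3: TV = D_3×(1+g_2)/(r−g_2) = 7.69270/0.035 = 219.79149
P_0 = D_1/(1+r)^1 + D_2/(1+r)^2 + D_3/(1+r)^3 + TV/(1+r)^3
    = 5.30920 + 5.55968 + 5.82197 + 173.99381 = 190.68465

190.68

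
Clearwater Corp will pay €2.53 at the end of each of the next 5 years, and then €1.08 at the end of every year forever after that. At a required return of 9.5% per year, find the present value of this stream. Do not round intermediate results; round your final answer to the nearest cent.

PV of 5-year annuity: €2.53 × [1 − (1+0.095)^−5] / 0.095 = 9.71446
Perpetuity value at year 5: €1.08 / 0.095 = 11.36842
PV of perpetuity: 11.36842 / (1+0.095)^5 = 7.22154
Total PV = 9.71446 + 7.22154 = 16.93600

€16.94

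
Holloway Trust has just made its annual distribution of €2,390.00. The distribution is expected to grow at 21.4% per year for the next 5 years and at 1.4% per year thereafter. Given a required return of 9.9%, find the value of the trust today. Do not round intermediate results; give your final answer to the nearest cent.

D_1 = 2901.46000
D_2 = 3522.37244
D_3 = 4276.16014
D_4 = 5191.25841
D_5 = 6302.18771
Terminal value at year 5: TV = D_5×(1+g_2)/(r−g_2) = 6390.41834/0.085 = 75181.39225
P_0 = D_1/(1+r)^1 + D_2/(1+r)^2 + D_3/(1+r)^3 + D_4/(1+r)^4 + D_5/(1+r)^5 + TV/(1+r)^5
    = 2640.09099 + 2916.35165 + 3221.52039 + 3558.62215 + 3930.99845 + 46894.49915 = 63162.08278

€63162.08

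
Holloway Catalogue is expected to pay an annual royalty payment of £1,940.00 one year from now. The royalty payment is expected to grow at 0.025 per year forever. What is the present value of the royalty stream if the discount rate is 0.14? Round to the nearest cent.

£16869.57

Growing perpetuity: P = D₁ / (r − g) = £1,940.0000 / (0.14 − 0.025) = £16,869.57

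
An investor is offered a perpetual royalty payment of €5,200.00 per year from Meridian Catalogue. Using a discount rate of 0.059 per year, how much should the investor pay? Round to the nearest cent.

€88135.59

Level perpetuity: PV = C / r = €5,200.00 / 0.059 = €88,135.59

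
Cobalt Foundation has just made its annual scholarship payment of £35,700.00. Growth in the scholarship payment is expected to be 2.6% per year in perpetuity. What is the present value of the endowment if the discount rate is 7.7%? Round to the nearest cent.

D₁ = D₀ × (1 + g) = £35,700.00 × 1.026 = £36,628.2000
Growing perpetuity: P = D₁ / (r − g) = £36,628.2000 / (0.077 − 0.026) = £718,200.00

£718200.00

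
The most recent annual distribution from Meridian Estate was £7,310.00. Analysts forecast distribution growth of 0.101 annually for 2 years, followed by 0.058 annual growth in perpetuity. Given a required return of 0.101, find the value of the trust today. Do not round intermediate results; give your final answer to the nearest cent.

£194480.00

D_1 = 8048.31000
D_2 = 8861.18931
Terminal value at year 2: TV = D_2×(1+g_2)/(r−g_2) = 9375.13829/0.043 = 218026.47186
P_0 = D_1/(1+r)^1 + D_2/(1+r)^2 + TV/(1+r)^2
    = 7310.00000 + 7310.00000 + 179860.00000 = 194480.00000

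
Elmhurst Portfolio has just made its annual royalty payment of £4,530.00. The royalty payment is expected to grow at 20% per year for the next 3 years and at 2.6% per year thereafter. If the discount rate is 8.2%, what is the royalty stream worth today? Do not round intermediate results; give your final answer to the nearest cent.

D_1 = 5436.00000
D_2 = 6523.20000
D_3 = 7827.84000
Terminal value at year 3: TV = D_3×(1+g_2)/(r−g_2) = 8031.36384/0.056 = 143417.21143
P_0 = D_1/(1+r)^1 + D_2/(1+r)^2 + D_3/(1+r)^3 + TV/(1+r)^3
    = 5024.02957 + 5571.93668 + 6179.59706 + 113219.04612 = 129994.60944

£129994.61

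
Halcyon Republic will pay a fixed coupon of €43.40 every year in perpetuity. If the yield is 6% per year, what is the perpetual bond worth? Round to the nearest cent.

€723.33

Level perpetuity: PV = C / r = €43.40 / 0.06 = €723.33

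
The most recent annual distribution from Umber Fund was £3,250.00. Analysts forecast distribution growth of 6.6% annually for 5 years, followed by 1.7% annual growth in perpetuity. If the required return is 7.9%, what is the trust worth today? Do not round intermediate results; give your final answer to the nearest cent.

D_1 = 3464.50000
D_2 = 3693.15700
D_3 = 3936.90536
D_4 = 4196.74112
D_5 = 4473.72603
Terminal value at year 5: TV = D_5×(1+g_2)/(r−g_2) = 4549.77937/0.062 = 73383.53826
P_0 = D_1/(1+r)^1 + D_2/(1+r)^2 + D_3/(1+r)^3 + D_4/(1+r)^4 + D_5/(1+r)^5 + TV/(1+r)^5
    = 3210.84337 + 3172.15851 + 3133.93974 + 3096.18143 + 3058.87804 + 50175.46713 = 65847.46822

£65847.47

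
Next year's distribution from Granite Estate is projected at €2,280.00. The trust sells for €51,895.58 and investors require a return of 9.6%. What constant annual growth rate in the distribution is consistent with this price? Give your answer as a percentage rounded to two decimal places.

P = D₁/(r−g) ⇒ g = r − D₁/P = 0.096 − €2,280.00/€51,895.58 = 0.052066

5.21%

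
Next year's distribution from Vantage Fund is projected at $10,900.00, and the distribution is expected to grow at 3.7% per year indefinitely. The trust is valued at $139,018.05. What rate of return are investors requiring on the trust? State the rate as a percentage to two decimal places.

11.54%

P = D₁/(r − g) ⇒ r = D₁/P + g = $10,900.0000/$139,018.05 + 0.037 = 0.078407 + 0.037 = 0.115407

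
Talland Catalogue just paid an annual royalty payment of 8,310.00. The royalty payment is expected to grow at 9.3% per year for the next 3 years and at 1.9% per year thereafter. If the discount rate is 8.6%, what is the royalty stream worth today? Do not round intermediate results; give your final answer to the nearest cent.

154098.91

D_1 = 9082.83000
D_2 = 9927.53319
D_3 = 10850.79378
Terminal value at year 3: TV = D_3×(1+g_2)/(r−g_2) = 11056.95886/0.067 = 165029.23669
P_0 = D_1/(1+r)^1 + D_2/(1+r)^2 + D_3/(1+r)^3 + TV/(1+r)^3
    = 8363.56354 + 8417.47232 + 8471.72859 + 128846.14083 = 154098.90528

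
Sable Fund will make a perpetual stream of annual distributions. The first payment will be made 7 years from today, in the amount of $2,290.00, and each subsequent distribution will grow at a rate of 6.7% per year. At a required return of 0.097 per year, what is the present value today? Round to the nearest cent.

Value at end of year 6: C₁ / (r − g) = $2,290.00 / (0.097 − 0.067) = $76,333.3333
Discount to today: PV = $76,333.3333 / (1 + 0.097)^6 = $76,333.3333 / 1.742769 = $43,800.04

$43800.04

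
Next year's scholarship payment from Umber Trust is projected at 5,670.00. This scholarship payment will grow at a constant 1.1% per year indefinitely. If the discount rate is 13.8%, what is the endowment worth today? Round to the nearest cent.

44645.67

Growing perpetuity: P = D₁ / (r − g) = 5,670.0000 / (0.138 − 0.011) = 44,645.67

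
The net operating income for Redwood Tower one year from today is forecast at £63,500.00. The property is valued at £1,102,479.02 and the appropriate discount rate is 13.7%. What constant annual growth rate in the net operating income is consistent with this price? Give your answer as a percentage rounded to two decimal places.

P = D₁/(r−g) ⇒ g = r − D₁/P = 0.137 − £63,500.00/£1,102,479.02 = 0.079403

7.94%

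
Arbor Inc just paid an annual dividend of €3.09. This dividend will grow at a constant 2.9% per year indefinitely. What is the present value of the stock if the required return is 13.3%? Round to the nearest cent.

€30.57

D₁ = D₀ × (1 + g) = €3.09 × 1.029 = €3.1796
Growing perpetuity: P = D₁ / (r − g) = €3.1796 / (0.133 − 0.029) = €30.57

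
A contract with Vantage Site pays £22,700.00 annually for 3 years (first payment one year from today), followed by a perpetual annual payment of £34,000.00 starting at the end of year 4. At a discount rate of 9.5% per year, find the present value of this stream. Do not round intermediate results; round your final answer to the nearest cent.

£329544.09

PV of 3-year annuity: £22,700.00 × [1 − (1+0.095)^−3] / 0.095 = 56952.18499
Perpetuity value at year 3: £34,000.00 / 0.095 = 357894.73684
PV of perpetuity: 357894.73684 / (1+0.095)^3 = 272591.90470
Total PV = 56952.18499 + 272591.90470 = 329544.08969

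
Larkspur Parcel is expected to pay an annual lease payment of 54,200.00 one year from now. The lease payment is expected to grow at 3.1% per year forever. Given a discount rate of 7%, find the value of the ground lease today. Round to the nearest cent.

1389743.59

Growing perpetuity: P = D₁ / (r − g) = 54,200.0000 / (0.07 − 0.031) = 1,389,743.59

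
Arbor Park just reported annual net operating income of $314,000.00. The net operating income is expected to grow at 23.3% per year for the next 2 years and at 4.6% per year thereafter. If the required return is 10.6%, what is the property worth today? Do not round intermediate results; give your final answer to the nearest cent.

D_1 = 387162.00000
D_2 = 477370.74600
Terminal value at year 2: TV = D_2×(1+g_2)/(r−g_2) = 499329.80032/0.06 = 8322163.33860
P_0 = D_1/(1+r)^1 + D_2/(1+r)^2 + TV/(1+r)^2
    = 350056.05787 + 390252.36831 + 6803399.62084 = 7543708.04702

$7543708.05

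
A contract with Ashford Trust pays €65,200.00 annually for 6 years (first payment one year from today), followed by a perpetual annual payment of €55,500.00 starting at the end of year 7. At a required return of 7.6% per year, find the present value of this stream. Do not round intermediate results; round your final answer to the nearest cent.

PV of 6-year annuity: €65,200.00 × [1 − (1+0.076)^−6] / 0.076 = 305104.48553
Perpetuity value at year 6: €55,500.00 / 0.076 = 730263.15789
PV of perpetuity: 730263.15789 / (1+0.076)^6 = 470549.98386
Total PV = 305104.48553 + 470549.98386 = 775654.46939

€775654.47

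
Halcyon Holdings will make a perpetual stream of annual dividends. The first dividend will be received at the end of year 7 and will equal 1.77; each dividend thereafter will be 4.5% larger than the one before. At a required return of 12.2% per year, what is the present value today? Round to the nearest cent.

11.52

Value at end of year 6: C₁ / (r − g) = 1.77 / (0.122 − 0.045) = 22.9870
Discount to today: PV = 22.9870 / (1 + 0.122)^6 = 22.9870 / 1.995065 = 11.52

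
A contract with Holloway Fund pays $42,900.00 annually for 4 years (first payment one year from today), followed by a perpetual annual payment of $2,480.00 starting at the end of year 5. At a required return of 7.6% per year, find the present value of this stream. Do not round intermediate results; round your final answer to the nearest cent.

$167708.43

PV of 4-year annuity: $42,900.00 × [1 − (1+0.076)^−4] / 0.076 = 143364.59572
Perpetuity value at year 4: $2,480.00 / 0.076 = 32631.57895
PV of perpetuity: 32631.57895 / (1+0.076)^4 = 24343.83542
Total PV = 143364.59572 + 24343.83542 = 167708.43114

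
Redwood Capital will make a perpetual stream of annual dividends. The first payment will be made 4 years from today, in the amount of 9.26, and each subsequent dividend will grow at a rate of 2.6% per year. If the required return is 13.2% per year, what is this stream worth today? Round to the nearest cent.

Value at end of year 3: C₁ / (r − g) = 9.26 / (0.132 − 0.026) = 87.3585
Discount to today: PV = 87.3585 / (1 + 0.132)^3 = 87.3585 / 1.450572 = 60.22

60.22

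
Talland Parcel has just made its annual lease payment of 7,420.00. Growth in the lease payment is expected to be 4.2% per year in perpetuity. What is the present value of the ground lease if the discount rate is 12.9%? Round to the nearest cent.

D₁ = D₀ × (1 + g) = 7,420.00 × 1.042 = 7,731.6400
Growing perpetuity: P = D₁ / (r − g) = 7,731.6400 / (0.129 − 0.042) = 88,869.43

88869.43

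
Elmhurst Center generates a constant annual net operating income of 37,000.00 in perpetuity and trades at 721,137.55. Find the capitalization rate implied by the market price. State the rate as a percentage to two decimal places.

P = C/r ⇒ r = C/P = 37,000.00/721,137.55 = 0.051308

5.13%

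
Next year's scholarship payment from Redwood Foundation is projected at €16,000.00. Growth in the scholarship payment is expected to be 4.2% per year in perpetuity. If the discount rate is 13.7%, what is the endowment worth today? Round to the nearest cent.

€168421.05

Growing perpetuity: P = D₁ / (r − g) = €16,000.0000 / (0.137 − 0.042) = €168,421.05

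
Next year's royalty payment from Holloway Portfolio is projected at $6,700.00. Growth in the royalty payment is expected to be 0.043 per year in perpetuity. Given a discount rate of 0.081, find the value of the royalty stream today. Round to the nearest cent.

Growing perpetuity: P = D₁ / (r − g) = $6,700.0000 / (0.081 − 0.043) = $176,315.79

$176315.79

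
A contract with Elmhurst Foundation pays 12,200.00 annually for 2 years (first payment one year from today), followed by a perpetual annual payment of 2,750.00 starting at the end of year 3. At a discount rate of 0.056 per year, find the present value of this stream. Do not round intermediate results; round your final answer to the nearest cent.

PV of 2-year annuity: 12,200.00 × [1 − (1+0.056)^−2] / 0.056 = 22493.39991
Perpetuity value at year 2: 2,750.00 / 0.056 = 49107.14286
PV of perpetuity: 49107.14286 / (1+0.056)^2 = 44036.90927
Total PV = 22493.39991 + 44036.90927 = 66530.30918

66530.31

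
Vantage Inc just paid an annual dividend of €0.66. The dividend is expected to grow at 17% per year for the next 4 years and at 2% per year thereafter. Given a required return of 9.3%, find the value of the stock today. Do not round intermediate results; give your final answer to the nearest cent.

€15.25

D_1 = 0.77220
D_2 = 0.90347
D_3 = 1.05706
D_4 = 1.23677
Terminal value at year 4: TV = D_4×(1+g_2)/(r−g_2) = 1.26150/0.073 = 17.28083
P_0 = D_1/(1+r)^1 + D_2/(1+r)^2 + D_3/(1+r)^3 + D_4/(1+r)^4 + TV/(1+r)^4
    = 0.70650 + 0.75627 + 0.80955 + 0.86658 + 12.10832 = 15.24721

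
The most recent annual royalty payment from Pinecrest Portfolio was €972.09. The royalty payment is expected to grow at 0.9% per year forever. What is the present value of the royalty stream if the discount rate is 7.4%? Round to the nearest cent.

D₁ = D₀ × (1 + g) = €972.09 × 1.009 = €980.8388
Growing perpetuity: P = D₁ / (r − g) = €980.8388 / (0.074 − 0.009) = €15,089.83

€15089.83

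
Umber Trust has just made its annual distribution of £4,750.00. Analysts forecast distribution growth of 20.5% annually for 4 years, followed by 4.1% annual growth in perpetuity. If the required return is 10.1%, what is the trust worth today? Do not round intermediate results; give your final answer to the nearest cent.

D_1 = 5723.75000
D_2 = 6897.11875
D_3 = 8311.02809
D_4 = 10014.78885
Terminal value at year 4: TV = D_4×(1+g_2)/(r−g_2) = 10425.39520/0.06 = 173756.58660
P_0 = D_1/(1+r)^1 + D_2/(1+r)^2 + D_3/(1+r)^3 + D_4/(1+r)^4 + TV/(1+r)^4
    = 5198.68302 + 5689.74844 + 6227.19970 + 6815.41838 + 118247.50896 = 142178.55850

£142178.56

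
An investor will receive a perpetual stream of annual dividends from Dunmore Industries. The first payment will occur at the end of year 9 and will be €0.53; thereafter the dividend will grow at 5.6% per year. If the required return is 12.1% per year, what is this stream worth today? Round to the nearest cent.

Value at end of year 8: C₁ / (r − g) = €0.53 / (0.121 − 0.056) = €8.1538
Discount to today: PV = €8.1538 / (1 + 0.121)^8 = €8.1538 / 2.493704 = €3.27

€3.27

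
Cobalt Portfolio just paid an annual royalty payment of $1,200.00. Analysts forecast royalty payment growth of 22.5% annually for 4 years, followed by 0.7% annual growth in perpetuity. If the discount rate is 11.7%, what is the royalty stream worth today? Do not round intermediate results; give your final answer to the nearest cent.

$21968.90

D_1 = 1470.00000
D_2 = 1800.75000
D_3 = 2205.91875
D_4 = 2702.25047
Terminal value at year 4: TV = D_4×(1+g_2)/(r−g_2) = 2721.16622/0.11 = 24737.87475
P_0 = D_1/(1+r)^1 + D_2/(1+r)^2 + D_3/(1+r)^3 + D_4/(1+r)^4 + TV/(1+r)^4
    = 1316.02507 + 1443.26831 + 1582.81440 + 1735.85286 + 15890.94388 = 21968.90451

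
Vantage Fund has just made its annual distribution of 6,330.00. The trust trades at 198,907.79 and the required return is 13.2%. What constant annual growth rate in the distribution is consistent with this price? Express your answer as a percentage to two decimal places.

P = D₀(1+g)/(r−g) ⇒ P(r−g) = D₀(1+g) ⇒ g(P+D₀) = P·r − D₀
g = (P·r − D₀)/(P + D₀) = (198,907.79×0.132 − 6,330.00) / (198,907.79 + 6,330.00) = 0.097087

9.71%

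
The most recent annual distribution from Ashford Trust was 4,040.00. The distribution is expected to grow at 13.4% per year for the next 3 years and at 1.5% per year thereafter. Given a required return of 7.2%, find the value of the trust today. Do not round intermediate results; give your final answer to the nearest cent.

D_1 = 4581.36000
D_2 = 5195.26224
D_3 = 5891.42738
Terminal value at year 3: TV = D_3×(1+g_2)/(r−g_2) = 5979.79879/0.057 = 104908.75072
P_0 = D_1/(1+r)^1 + D_2/(1+r)^2 + D_3/(1+r)^3 + TV/(1+r)^3
    = 4273.65672 + 4520.82716 + 4782.29291 + 85158.37376 = 98735.15055

98735.15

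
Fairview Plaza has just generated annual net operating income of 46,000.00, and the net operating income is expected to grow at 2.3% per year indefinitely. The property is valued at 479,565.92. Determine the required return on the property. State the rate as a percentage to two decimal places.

D₁ = 46,000.00 × 1.023 = 47,058.0000
P = D₁/(r − g) ⇒ r = D₁/P + g = 47,058.0000/479,565.92 + 0.023 = 0.098126 + 0.023 = 0.121126

12.11%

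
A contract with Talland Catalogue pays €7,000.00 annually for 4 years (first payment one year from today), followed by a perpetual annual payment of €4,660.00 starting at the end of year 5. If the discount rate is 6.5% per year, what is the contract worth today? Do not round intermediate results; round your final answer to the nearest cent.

PV of 4-year annuity: €7,000.00 × [1 − (1+0.065)^−4] / 0.065 = 23980.59021
Perpetuity value at year 4: €4,660.00 / 0.065 = 71692.30769
PV of perpetuity: 71692.30769 / (1+0.065)^4 = 55728.08621
Total PV = 23980.59021 + 55728.08621 = 79708.67642

€79708.68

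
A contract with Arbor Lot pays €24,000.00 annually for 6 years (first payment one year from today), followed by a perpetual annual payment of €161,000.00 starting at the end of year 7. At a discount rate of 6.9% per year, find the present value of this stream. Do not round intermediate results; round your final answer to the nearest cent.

€1678296.57

PV of 6-year annuity: €24,000.00 × [1 − (1+0.069)^−6] / 0.069 = 114750.96522
Perpetuity value at year 6: €161,000.00 / 0.069 = 2333333.33333
PV of perpetuity: 2333333.33333 / (1+0.069)^6 = 1563545.60829
Total PV = 114750.96522 + 1563545.60829 = 1678296.57352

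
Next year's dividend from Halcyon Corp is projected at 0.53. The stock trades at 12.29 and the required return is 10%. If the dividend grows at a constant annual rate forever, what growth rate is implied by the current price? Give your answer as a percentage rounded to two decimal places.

P = D₁/(r−g) ⇒ g = r − D₁/P = 0.1 − 0.53/12.29 = 0.056876

5.69%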